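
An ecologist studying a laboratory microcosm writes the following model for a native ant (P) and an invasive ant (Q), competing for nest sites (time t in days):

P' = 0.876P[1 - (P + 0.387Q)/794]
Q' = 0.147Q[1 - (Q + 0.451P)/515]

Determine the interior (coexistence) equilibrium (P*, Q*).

Setting both brackets to zero gives the nullclines P + 0.387Q = 794 and 0.451P + Q = 515.
Substituting Q = 515 - 0.451P into the first: P(1 - 0.387·0.451) = 794 - 0.387·515.
So P* = 595/0.825 = 720, and then Q* = 515 - 0.451·720 = 190.

P* ≈ 720, Q* ≈ 190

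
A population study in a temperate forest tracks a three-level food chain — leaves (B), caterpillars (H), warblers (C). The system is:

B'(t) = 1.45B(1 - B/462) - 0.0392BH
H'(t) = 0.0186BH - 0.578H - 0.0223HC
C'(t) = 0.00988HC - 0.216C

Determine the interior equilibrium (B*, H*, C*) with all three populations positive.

From dC/dt = 0: 0.00988H* = 0.216, so H* = 21.9.
From dB/dt = 0: 1.45(1 - B*/462) = 0.0392·21.9, giving B* = 462·(1 - 0.591) = 189.
From dH/dt = 0: 0.0186·189 - 0.578 = 0.0223C*, so C* = 2.94/0.0223 = 132.

B* ≈ 189, H* ≈ 21.9, C* ≈ 132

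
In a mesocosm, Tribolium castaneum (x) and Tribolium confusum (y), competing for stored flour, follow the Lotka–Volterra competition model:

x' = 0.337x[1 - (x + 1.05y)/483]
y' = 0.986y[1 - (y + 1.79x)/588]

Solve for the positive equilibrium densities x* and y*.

Setting both brackets to zero gives the nullclines x + 1.05y = 483 and 1.79x + y = 588.
Substituting y = 588 - 1.79x into the first: x(1 - 1.05·1.79) = 483 - 1.05·588.
So x* = -134/-0.88 = 153, and then y* = 588 - 1.79·153 = 314.

x* ≈ 153, y* ≈ 314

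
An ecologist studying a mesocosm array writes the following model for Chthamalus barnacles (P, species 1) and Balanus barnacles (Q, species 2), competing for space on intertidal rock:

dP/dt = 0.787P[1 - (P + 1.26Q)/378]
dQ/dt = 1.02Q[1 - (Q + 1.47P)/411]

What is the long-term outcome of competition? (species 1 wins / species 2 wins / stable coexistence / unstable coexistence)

unstable coexistence (outcome depends on initial conditions)

Compare the nullcline intercepts: K1/α12 = 378/1.26 = 300 < K2 = 411; K2/α21 = 411/1.47 = 280 < K1 = 378.
Since both are reversed, neither can invade when rare; the interior point is a saddle.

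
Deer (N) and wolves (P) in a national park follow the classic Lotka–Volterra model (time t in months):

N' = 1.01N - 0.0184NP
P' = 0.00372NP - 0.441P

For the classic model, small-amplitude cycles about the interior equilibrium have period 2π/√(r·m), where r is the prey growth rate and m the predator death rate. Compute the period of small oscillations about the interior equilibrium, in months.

Here r = 1.01 and m = 0.441, so r·m = 0.445.
ω = √0.445 = 0.667 per month, hence T = 2π/ω ≈ 9.41 months.

T ≈ 9.41 months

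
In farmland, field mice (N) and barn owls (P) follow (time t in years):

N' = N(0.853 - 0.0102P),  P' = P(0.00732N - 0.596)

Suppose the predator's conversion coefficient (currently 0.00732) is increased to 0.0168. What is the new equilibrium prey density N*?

N* ≈ 35.5

At the interior fixed point, setting dP/dt = 0 with P > 0 fixes N* = (predator death rate)/(NP coefficient) — independent of the other coefficients.
With the change, N* = 0.596/0.0168 = 35.5; it falls from 81.4.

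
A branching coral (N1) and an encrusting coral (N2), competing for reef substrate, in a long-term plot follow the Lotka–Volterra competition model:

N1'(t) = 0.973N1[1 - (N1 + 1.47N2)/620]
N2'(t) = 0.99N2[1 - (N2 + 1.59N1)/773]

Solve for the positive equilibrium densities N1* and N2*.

Setting both brackets to zero gives the nullclines N1 + 1.47N2 = 620 and 1.59N1 + N2 = 773.
Substituting N2 = 773 - 1.59N1 into the first: N1(1 - 1.47·1.59) = 620 - 1.47·773.
So N1* = -516/-1.34 = 386, and then N2* = 773 - 1.59·386 = 159.

N1* ≈ 386, N2* ≈ 159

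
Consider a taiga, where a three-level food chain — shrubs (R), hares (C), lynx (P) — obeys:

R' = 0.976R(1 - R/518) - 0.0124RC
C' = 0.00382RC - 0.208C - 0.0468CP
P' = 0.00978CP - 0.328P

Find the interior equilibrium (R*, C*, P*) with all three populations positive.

From dP/dt = 0: 0.00978C* = 0.328, so C* = 33.5.
From dR/dt = 0: 0.976(1 - R*/518) = 0.0124·33.5, giving R* = 518·(1 - 0.426) = 297.
From dC/dt = 0: 0.00382·297 - 0.208 = 0.0468P*, so P* = 0.928/0.0468 = 19.8.

R* ≈ 297, C* ≈ 33.5, P* ≈ 19.8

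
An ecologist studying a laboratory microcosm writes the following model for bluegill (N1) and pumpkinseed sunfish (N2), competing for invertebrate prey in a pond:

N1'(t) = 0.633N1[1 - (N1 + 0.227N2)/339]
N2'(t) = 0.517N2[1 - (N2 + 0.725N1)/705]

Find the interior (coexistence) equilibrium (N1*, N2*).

Setting both brackets to zero gives the nullclines N1 + 0.227N2 = 339 and 0.725N1 + N2 = 705.
Substituting N2 = 705 - 0.725N1 into the first: N1(1 - 0.227·0.725) = 339 - 0.227·705.
So N1* = 179/0.835 = 214, and then N2* = 705 - 0.725·214 = 550.

N1* ≈ 214, N2* ≈ 550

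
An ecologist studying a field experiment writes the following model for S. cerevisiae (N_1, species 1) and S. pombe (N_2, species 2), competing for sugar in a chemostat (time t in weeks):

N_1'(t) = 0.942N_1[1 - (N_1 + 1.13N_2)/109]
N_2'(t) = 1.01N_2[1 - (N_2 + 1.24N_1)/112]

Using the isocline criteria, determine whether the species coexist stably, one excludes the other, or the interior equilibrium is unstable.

Compare the nullcline intercepts: K1/α12 = 109/1.13 = 96.5 < K2 = 112; K2/α21 = 112/1.24 = 90.3 < K1 = 109.
Since both are reversed, neither can invade when rare; the interior point is a saddle.

unstable coexistence (outcome depends on initial conditions)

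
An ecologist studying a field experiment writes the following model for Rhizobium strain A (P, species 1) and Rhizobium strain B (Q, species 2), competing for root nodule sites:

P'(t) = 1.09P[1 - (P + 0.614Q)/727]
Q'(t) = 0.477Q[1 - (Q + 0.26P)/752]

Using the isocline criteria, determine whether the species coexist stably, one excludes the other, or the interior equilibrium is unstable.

stable coexistence

Compare the nullcline intercepts: K1/α12 = 727/0.614 = 1180 > K2 = 752; K2/α21 = 752/0.26 = 2890 > K1 = 727.
Since both inequalities hold, each species can invade when rare, so the interior equilibrium is stable.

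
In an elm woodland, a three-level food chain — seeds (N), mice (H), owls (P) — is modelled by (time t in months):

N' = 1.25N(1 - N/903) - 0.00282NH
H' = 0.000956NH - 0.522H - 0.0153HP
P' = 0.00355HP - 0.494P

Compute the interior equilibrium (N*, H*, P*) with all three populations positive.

From dP/dt = 0: 0.00355H* = 0.494, so H* = 139.
From dN/dt = 0: 1.25(1 - N*/903) = 0.00282·139, giving N* = 903·(1 - 0.314) = 620.
From dH/dt = 0: 0.000956·620 - 0.522 = 0.0153P*, so P* = 0.0703/0.0153 = 4.59.

N* ≈ 620, H* ≈ 139, P* ≈ 4.59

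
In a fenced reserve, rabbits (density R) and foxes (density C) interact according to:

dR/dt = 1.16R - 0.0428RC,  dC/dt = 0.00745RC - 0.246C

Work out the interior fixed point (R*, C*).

R* ≈ 33, C* ≈ 27.1

Set dC/dt = 0 with C > 0: 0.00745R - 0.246 = 0, so R* = 0.246/0.00745 = 33.
Set dR/dt = 0 with R > 0: 1.16 - 0.0428C = 0, so C* = 1.16/0.0428 = 27.1.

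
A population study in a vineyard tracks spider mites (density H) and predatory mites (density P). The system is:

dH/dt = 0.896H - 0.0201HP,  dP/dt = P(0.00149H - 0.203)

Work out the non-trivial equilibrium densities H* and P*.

H* ≈ 136, P* ≈ 44.6

Set dP/dt = 0 with P > 0: 0.00149H - 0.203 = 0, so H* = 0.203/0.00149 = 136.
Set dH/dt = 0 with H > 0: 0.896 - 0.0201P = 0, so P* = 0.896/0.0201 = 44.6.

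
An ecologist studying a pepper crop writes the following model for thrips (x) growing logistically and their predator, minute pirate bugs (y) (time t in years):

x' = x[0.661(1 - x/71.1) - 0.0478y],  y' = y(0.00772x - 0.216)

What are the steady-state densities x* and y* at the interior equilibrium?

From dy/dt = 0 with y > 0: 0.00772x* = 0.216, so x* = 28.
Substitute into dx/dt = 0: 0.661(1 - 28/71.1) = 0.0478y*.
The bracket is 0.606, giving y* = 0.401/0.0478 = 8.39.

x* ≈ 28, y* ≈ 8.39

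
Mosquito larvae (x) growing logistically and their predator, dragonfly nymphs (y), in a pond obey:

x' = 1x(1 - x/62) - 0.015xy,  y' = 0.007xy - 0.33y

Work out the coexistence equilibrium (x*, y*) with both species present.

From dy/dt = 0 with y > 0: 0.007x* = 0.33, so x* = 47.1.
Substitute into dx/dt = 0: 1(1 - 47.1/62) = 0.015y*.
The bracket is 0.24, giving y* = 0.24/0.015 = 16.

x* ≈ 47.1, y* ≈ 16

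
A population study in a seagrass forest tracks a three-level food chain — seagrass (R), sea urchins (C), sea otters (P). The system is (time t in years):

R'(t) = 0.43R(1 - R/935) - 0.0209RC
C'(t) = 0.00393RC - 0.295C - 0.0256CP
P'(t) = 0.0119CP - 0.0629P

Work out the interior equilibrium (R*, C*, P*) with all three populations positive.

R* ≈ 695, C* ≈ 5.29, P* ≈ 95.1

From dP/dt = 0: 0.0119C* = 0.0629, so C* = 5.29.
From dR/dt = 0: 0.43(1 - R*/935) = 0.0209·5.29, giving R* = 935·(1 - 0.257) = 695.
From dC/dt = 0: 0.00393·695 - 0.295 = 0.0256P*, so P* = 2.44/0.0256 = 95.1.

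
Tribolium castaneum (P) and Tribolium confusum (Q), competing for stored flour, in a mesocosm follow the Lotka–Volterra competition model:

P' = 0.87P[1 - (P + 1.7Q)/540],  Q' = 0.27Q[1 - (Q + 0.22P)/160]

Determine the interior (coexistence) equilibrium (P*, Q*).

P* ≈ 428, Q* ≈ 65.8

Setting both brackets to zero gives the nullclines P + 1.7Q = 540 and 0.22P + Q = 160.
Substituting Q = 160 - 0.22P into the first: P(1 - 1.7·0.22) = 540 - 1.7·160.
So P* = 268/0.626 = 428, and then Q* = 160 - 0.22·428 = 65.8.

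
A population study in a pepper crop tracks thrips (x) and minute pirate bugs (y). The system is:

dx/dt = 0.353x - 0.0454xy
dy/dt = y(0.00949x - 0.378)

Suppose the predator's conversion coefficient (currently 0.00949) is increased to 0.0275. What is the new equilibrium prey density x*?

x* ≈ 13.7

At the interior fixed point, setting dy/dt = 0 with y > 0 fixes x* = (predator death rate)/(xy coefficient) — independent of the other coefficients.
With the change, x* = 0.378/0.0275 = 13.7; it falls from 39.8.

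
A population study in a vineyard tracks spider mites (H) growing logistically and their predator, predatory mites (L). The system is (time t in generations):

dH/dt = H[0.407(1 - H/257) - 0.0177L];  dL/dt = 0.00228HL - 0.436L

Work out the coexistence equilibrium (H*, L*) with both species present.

H* ≈ 191, L* ≈ 5.88

From dL/dt = 0 with L > 0: 0.00228H* = 0.436, so H* = 191.
Substitute into dH/dt = 0: 0.407(1 - 191/257) = 0.0177L*.
The bracket is 0.256, giving L* = 0.104/0.0177 = 5.88.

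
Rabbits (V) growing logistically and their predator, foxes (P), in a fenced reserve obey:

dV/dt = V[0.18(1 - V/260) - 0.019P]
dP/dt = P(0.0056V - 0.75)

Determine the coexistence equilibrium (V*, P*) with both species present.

V* ≈ 134, P* ≈ 4.59

From dP/dt = 0 with P > 0: 0.0056V* = 0.75, so V* = 134.
Substitute into dV/dt = 0: 0.18(1 - 134/260) = 0.019P*.
The bracket is 0.485, giving P* = 0.0873/0.019 = 4.59.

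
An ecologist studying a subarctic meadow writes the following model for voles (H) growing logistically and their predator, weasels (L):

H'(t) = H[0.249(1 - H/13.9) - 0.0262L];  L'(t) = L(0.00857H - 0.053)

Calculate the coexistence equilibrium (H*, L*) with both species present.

From dL/dt = 0 with L > 0: 0.00857H* = 0.053, so H* = 6.18.
Substitute into dH/dt = 0: 0.249(1 - 6.18/13.9) = 0.0262L*.
The bracket is 0.555, giving L* = 0.138/0.0262 = 5.28.

H* ≈ 6.18, L* ≈ 5.28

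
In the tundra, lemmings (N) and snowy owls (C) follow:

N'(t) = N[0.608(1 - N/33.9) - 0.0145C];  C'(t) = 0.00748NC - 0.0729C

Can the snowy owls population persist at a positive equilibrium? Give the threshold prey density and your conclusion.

Threshold N = 9.75; K > 9.75, so yes, the predator persists.

The predator equation gives dC/dt > 0 only when N > 0.0729/0.00748 = 9.75.
Without the predator, N → K = 33.9. Since 33.9 > 9.75, the predator can invade and persist.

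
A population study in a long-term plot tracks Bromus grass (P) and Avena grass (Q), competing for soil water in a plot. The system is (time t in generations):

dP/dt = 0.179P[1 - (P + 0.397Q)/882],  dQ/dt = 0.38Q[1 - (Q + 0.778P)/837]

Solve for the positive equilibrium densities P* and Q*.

Setting both brackets to zero gives the nullclines P + 0.397Q = 882 and 0.778P + Q = 837.
Substituting Q = 837 - 0.778P into the first: P(1 - 0.397·0.778) = 882 - 0.397·837.
So P* = 550/0.691 = 795, and then Q* = 837 - 0.778·795 = 218.

P* ≈ 795, Q* ≈ 218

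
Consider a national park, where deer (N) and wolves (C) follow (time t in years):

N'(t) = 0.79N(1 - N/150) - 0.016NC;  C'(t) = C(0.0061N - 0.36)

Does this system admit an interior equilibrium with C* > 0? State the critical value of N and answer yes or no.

The predator equation gives dC/dt > 0 only when N > 0.36/0.0061 = 59.
Without the predator, N → K = 150. Since 150 > 59, the predator can invade and persist.

Threshold N = 59; K > 59, so yes, the predator persists.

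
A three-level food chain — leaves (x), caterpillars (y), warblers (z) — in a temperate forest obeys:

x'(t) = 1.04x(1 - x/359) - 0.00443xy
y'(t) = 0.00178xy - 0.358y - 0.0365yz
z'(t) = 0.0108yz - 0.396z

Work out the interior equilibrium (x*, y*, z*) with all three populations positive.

From dz/dt = 0: 0.0108y* = 0.396, so y* = 36.7.
From dx/dt = 0: 1.04(1 - x*/359) = 0.00443·36.7, giving x* = 359·(1 - 0.156) = 303.
From dy/dt = 0: 0.00178·303 - 0.358 = 0.0365z*, so z* = 0.181/0.0365 = 4.96.

x* ≈ 303, y* ≈ 36.7, z* ≈ 4.96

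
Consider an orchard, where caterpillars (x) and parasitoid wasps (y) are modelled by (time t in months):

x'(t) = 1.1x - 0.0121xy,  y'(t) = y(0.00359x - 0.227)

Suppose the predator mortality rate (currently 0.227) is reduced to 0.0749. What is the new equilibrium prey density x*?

x* ≈ 20.9

At the interior fixed point, setting dy/dt = 0 with y > 0 fixes x* = (predator death rate)/(xy coefficient) — independent of the other coefficients.
With the change, x* = 0.0749/0.00359 = 20.9; it falls from 63.2.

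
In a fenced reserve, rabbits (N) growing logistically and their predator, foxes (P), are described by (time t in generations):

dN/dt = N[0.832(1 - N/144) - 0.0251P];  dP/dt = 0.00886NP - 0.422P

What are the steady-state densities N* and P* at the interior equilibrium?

N* ≈ 47.6, P* ≈ 22.2

From dP/dt = 0 with P > 0: 0.00886N* = 0.422, so N* = 47.6.
Substitute into dN/dt = 0: 0.832(1 - 47.6/144) = 0.0251P*.
The bracket is 0.669, giving P* = 0.557/0.0251 = 22.2.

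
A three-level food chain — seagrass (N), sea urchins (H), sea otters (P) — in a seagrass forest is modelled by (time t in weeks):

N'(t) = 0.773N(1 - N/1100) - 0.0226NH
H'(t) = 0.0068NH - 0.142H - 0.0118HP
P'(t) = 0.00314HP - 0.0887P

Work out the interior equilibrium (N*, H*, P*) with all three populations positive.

From dP/dt = 0: 0.00314H* = 0.0887, so H* = 28.2.
From dN/dt = 0: 0.773(1 - N*/1100) = 0.0226·28.2, giving N* = 1100·(1 - 0.826) = 192.
From dH/dt = 0: 0.0068·192 - 0.142 = 0.0118P*, so P* = 1.16/0.0118 = 98.3.

N* ≈ 192, H* ≈ 28.2, P* ≈ 98.3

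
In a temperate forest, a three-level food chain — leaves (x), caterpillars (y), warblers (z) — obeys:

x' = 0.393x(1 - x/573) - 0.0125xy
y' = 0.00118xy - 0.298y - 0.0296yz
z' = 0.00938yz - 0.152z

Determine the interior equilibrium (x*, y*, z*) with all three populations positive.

From dz/dt = 0: 0.00938y* = 0.152, so y* = 16.2.
From dx/dt = 0: 0.393(1 - x*/573) = 0.0125·16.2, giving x* = 573·(1 - 0.515) = 278.
From dy/dt = 0: 0.00118·278 - 0.298 = 0.0296z*, so z* = 0.0296/0.0296 = 1.

x* ≈ 278, y* ≈ 16.2, z* ≈ 1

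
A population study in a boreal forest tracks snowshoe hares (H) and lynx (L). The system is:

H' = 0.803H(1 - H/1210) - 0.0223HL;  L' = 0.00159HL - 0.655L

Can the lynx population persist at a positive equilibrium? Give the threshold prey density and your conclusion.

The predator equation gives dL/dt > 0 only when H > 0.655/0.00159 = 412.
Without the predator, H → K = 1210. Since 1210 > 412, the predator can invade and persist.

Threshold H = 412; K > 412, so yes, the predator persists.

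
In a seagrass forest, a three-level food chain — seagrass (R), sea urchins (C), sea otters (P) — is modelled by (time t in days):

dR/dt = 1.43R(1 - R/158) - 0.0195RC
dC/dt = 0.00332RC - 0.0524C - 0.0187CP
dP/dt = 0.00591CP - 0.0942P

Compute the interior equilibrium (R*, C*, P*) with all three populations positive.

From dP/dt = 0: 0.00591C* = 0.0942, so C* = 15.9.
From dR/dt = 0: 1.43(1 - R*/158) = 0.0195·15.9, giving R* = 158·(1 - 0.217) = 124.
From dC/dt = 0: 0.00332·124 - 0.0524 = 0.0187P*, so P* = 0.358/0.0187 = 19.2.

R* ≈ 124, C* ≈ 15.9, P* ≈ 19.2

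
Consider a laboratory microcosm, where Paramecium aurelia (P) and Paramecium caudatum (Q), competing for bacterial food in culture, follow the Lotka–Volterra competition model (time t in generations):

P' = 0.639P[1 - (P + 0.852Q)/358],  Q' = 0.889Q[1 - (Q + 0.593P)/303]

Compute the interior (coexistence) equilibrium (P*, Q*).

Setting both brackets to zero gives the nullclines P + 0.852Q = 358 and 0.593P + Q = 303.
Substituting Q = 303 - 0.593P into the first: P(1 - 0.852·0.593) = 358 - 0.852·303.
So P* = 99.8/0.495 = 202, and then Q* = 303 - 0.593·202 = 183.

P* ≈ 202, Q* ≈ 183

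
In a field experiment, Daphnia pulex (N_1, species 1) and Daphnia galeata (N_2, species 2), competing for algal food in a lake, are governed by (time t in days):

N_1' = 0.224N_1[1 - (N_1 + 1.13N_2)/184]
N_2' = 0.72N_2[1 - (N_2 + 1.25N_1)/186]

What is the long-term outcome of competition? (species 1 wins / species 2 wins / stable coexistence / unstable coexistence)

Compare the nullcline intercepts: K1/α12 = 184/1.13 = 163 < K2 = 186; K2/α21 = 186/1.25 = 149 < K1 = 184.
Since both are reversed, neither can invade when rare; the interior point is a saddle.

unstable coexistence (outcome depends on initial conditions)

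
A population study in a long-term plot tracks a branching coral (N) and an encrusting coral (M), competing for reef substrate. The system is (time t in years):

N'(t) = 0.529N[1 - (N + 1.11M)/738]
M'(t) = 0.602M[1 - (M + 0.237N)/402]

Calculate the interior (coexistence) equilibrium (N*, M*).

N* ≈ 396, M* ≈ 308

Setting both brackets to zero gives the nullclines N + 1.11M = 738 and 0.237N + M = 402.
Substituting M = 402 - 0.237N into the first: N(1 - 1.11·0.237) = 738 - 1.11·402.
So N* = 292/0.737 = 396, and then M* = 402 - 0.237·396 = 308.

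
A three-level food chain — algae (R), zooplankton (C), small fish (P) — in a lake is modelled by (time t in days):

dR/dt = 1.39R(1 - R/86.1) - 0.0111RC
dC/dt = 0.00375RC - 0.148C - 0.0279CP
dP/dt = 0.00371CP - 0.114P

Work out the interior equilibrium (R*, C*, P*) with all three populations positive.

R* ≈ 65, C* ≈ 30.7, P* ≈ 3.43

From dP/dt = 0: 0.00371C* = 0.114, so C* = 30.7.
From dR/dt = 0: 1.39(1 - R*/86.1) = 0.0111·30.7, giving R* = 86.1·(1 - 0.245) = 65.
From dC/dt = 0: 0.00375·65 - 0.148 = 0.0279P*, so P* = 0.0956/0.0279 = 3.43.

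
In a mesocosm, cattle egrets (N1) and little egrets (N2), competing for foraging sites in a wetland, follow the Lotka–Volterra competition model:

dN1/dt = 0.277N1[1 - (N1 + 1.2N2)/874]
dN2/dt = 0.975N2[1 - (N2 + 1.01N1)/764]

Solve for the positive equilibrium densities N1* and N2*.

Setting both brackets to zero gives the nullclines N1 + 1.2N2 = 874 and 1.01N1 + N2 = 764.
Substituting N2 = 764 - 1.01N1 into the first: N1(1 - 1.2·1.01) = 874 - 1.2·764.
So N1* = -42.8/-0.212 = 202, and then N2* = 764 - 1.01·202 = 560.

N1* ≈ 202, N2* ≈ 560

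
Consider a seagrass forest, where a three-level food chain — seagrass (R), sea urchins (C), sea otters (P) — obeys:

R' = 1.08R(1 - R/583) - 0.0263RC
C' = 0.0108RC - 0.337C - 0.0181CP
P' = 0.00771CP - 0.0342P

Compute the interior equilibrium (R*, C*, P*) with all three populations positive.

From dP/dt = 0: 0.00771C* = 0.0342, so C* = 4.44.
From dR/dt = 0: 1.08(1 - R*/583) = 0.0263·4.44, giving R* = 583·(1 - 0.108) = 520.
From dC/dt = 0: 0.0108·520 - 0.337 = 0.0181P*, so P* = 5.28/0.0181 = 292.

R* ≈ 520, C* ≈ 4.44, P* ≈ 292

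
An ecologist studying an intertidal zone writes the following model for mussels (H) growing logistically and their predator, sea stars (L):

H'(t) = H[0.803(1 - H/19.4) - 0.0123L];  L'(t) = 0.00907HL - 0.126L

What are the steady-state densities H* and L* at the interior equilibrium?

H* ≈ 13.9, L* ≈ 18.5

From dL/dt = 0 with L > 0: 0.00907H* = 0.126, so H* = 13.9.
Substitute into dH/dt = 0: 0.803(1 - 13.9/19.4) = 0.0123L*.
The bracket is 0.284, giving L* = 0.228/0.0123 = 18.5.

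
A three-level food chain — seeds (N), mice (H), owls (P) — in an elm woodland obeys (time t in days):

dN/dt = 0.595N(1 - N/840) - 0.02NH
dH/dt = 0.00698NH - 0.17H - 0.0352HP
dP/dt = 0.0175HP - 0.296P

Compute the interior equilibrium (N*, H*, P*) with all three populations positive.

N* ≈ 362, H* ≈ 16.9, P* ≈ 67

From dP/dt = 0: 0.0175H* = 0.296, so H* = 16.9.
From dN/dt = 0: 0.595(1 - N*/840) = 0.02·16.9, giving N* = 840·(1 - 0.569) = 362.
From dH/dt = 0: 0.00698·362 - 0.17 = 0.0352P*, so P* = 2.36/0.0352 = 67.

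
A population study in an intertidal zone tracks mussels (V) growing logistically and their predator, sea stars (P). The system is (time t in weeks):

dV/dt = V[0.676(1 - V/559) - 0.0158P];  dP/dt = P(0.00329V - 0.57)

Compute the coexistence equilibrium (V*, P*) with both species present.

V* ≈ 173, P* ≈ 29.5

From dP/dt = 0 with P > 0: 0.00329V* = 0.57, so V* = 173.
Substitute into dV/dt = 0: 0.676(1 - 173/559) = 0.0158P*.
The bracket is 0.69, giving P* = 0.466/0.0158 = 29.5.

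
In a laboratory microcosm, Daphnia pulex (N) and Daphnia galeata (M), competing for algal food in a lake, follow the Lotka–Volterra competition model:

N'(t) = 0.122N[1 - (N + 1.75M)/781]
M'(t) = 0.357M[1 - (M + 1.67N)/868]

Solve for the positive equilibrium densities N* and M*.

Setting both brackets to zero gives the nullclines N + 1.75M = 781 and 1.67N + M = 868.
Substituting M = 868 - 1.67N into the first: N(1 - 1.75·1.67) = 781 - 1.75·868.
So N* = -738/-1.92 = 384, and then M* = 868 - 1.67·384 = 227.

N* ≈ 384, M* ≈ 227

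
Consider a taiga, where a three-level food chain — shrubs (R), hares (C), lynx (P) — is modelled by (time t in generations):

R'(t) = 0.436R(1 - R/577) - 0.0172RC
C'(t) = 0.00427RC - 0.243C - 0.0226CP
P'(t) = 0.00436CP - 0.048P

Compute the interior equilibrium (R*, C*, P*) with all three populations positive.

R* ≈ 326, C* ≈ 11, P* ≈ 50.9

From dP/dt = 0: 0.00436C* = 0.048, so C* = 11.
From dR/dt = 0: 0.436(1 - R*/577) = 0.0172·11, giving R* = 577·(1 - 0.434) = 326.
From dC/dt = 0: 0.00427·326 - 0.243 = 0.0226P*, so P* = 1.15/0.0226 = 50.9.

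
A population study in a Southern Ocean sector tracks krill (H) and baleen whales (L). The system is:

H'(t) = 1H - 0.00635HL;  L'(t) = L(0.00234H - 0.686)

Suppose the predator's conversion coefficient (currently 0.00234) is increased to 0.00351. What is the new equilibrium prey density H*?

H* ≈ 195

At the interior fixed point, setting dL/dt = 0 with L > 0 fixes H* = (predator death rate)/(HL coefficient) — independent of the other coefficients.
With the change, H* = 0.686/0.00351 = 195; it falls from 293.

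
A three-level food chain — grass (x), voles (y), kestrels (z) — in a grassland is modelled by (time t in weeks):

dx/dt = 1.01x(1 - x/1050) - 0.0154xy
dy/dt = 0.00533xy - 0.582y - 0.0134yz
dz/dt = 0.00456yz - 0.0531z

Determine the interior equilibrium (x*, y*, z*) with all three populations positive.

From dz/dt = 0: 0.00456y* = 0.0531, so y* = 11.6.
From dx/dt = 0: 1.01(1 - x*/1050) = 0.0154·11.6, giving x* = 1050·(1 - 0.178) = 864.
From dy/dt = 0: 0.00533·864 - 0.582 = 0.0134z*, so z* = 4.02/0.0134 = 300.

x* ≈ 864, y* ≈ 11.6, z* ≈ 300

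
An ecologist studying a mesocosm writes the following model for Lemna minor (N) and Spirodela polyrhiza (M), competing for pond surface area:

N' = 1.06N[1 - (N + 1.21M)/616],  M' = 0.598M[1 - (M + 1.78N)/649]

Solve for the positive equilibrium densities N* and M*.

Setting both brackets to zero gives the nullclines N + 1.21M = 616 and 1.78N + M = 649.
Substituting M = 649 - 1.78N into the first: N(1 - 1.21·1.78) = 616 - 1.21·649.
So N* = -169/-1.15 = 147, and then M* = 649 - 1.78·147 = 388.

N* ≈ 147, M* ≈ 388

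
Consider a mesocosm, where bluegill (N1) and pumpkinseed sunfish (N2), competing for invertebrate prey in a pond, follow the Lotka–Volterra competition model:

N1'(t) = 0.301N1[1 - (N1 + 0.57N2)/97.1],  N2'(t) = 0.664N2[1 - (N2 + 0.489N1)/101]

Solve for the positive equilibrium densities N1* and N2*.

N1* ≈ 54.8, N2* ≈ 74.2

Setting both brackets to zero gives the nullclines N1 + 0.57N2 = 97.1 and 0.489N1 + N2 = 101.
Substituting N2 = 101 - 0.489N1 into the first: N1(1 - 0.57·0.489) = 97.1 - 0.57·101.
So N1* = 39.5/0.721 = 54.8, and then N2* = 101 - 0.489·54.8 = 74.2.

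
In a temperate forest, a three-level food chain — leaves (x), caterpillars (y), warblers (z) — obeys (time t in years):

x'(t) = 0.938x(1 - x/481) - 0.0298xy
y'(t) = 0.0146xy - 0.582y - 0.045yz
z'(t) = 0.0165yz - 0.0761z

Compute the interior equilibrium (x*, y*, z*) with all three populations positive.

From dz/dt = 0: 0.0165y* = 0.0761, so y* = 4.61.
From dx/dt = 0: 0.938(1 - x*/481) = 0.0298·4.61, giving x* = 481·(1 - 0.147) = 411.
From dy/dt = 0: 0.0146·411 - 0.582 = 0.045z*, so z* = 5.41/0.045 = 120.

x* ≈ 411, y* ≈ 4.61, z* ≈ 120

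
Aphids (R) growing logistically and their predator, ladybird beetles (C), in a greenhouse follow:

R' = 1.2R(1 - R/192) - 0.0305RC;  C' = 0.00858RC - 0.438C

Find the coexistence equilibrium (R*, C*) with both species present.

R* ≈ 51, C* ≈ 28.9

From dC/dt = 0 with C > 0: 0.00858R* = 0.438, so R* = 51.
Substitute into dR/dt = 0: 1.2(1 - 51/192) = 0.0305C*.
The bracket is 0.734, giving C* = 0.881/0.0305 = 28.9.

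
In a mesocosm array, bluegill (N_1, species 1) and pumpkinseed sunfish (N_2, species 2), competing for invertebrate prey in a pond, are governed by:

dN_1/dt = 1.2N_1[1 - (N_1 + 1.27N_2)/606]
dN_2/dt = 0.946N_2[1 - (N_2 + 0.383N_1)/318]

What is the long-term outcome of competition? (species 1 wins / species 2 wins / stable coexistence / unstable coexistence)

Compare the nullcline intercepts: K1/α12 = 606/1.27 = 477 > K2 = 318; K2/α21 = 318/0.383 = 830 > K1 = 606.
Since both inequalities hold, each species can invade when rare, so the interior equilibrium is stable.

stable coexistence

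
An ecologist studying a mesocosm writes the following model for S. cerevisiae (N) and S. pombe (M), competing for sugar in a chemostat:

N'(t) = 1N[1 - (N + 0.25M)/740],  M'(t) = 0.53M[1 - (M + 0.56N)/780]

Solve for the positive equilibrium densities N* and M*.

N* ≈ 634, M* ≈ 425

Setting both brackets to zero gives the nullclines N + 0.25M = 740 and 0.56N + M = 780.
Substituting M = 780 - 0.56N into the first: N(1 - 0.25·0.56) = 740 - 0.25·780.
So N* = 545/0.86 = 634, and then M* = 780 - 0.56·634 = 425.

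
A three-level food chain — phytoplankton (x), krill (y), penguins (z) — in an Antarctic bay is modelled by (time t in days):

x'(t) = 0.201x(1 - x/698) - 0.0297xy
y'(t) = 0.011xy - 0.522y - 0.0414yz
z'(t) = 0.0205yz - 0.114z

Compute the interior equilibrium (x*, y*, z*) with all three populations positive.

From dz/dt = 0: 0.0205y* = 0.114, so y* = 5.56.
From dx/dt = 0: 0.201(1 - x*/698) = 0.0297·5.56, giving x* = 698·(1 - 0.822) = 124.
From dy/dt = 0: 0.011·124 - 0.522 = 0.0414z*, so z* = 0.847/0.0414 = 20.5.

x* ≈ 124, y* ≈ 5.56, z* ≈ 20.5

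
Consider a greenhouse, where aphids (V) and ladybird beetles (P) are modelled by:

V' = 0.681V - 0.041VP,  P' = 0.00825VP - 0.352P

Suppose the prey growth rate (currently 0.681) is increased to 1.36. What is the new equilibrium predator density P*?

At the interior fixed point, setting dV/dt = 0 with V > 0 fixes P* = (prey growth rate)/(VP coefficient) — independent of the other coefficients.
With the change, P* = 1.36/0.041 = 33.2; it rises from 16.6.

P* ≈ 33.2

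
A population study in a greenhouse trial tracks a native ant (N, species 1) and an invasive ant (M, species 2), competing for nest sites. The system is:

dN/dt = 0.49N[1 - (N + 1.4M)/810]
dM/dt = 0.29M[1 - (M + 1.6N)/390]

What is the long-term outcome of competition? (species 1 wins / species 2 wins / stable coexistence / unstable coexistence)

species 1 excludes species 2

Compare the nullcline intercepts: K1/α12 = 810/1.4 = 579 > K2 = 390; K2/α21 = 390/1.6 = 244 < K1 = 810.
Since the inequalities point opposite ways, species 1 can invade but species 2 cannot.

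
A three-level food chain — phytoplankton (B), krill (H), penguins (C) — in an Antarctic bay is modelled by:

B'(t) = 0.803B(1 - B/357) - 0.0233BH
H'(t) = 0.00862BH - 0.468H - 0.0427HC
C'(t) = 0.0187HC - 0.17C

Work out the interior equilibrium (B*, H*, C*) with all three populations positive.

B* ≈ 263, H* ≈ 9.09, C* ≈ 42.1

From dC/dt = 0: 0.0187H* = 0.17, so H* = 9.09.
From dB/dt = 0: 0.803(1 - B*/357) = 0.0233·9.09, giving B* = 357·(1 - 0.264) = 263.
From dH/dt = 0: 0.00862·263 - 0.468 = 0.0427C*, so C* = 1.8/0.0427 = 42.1.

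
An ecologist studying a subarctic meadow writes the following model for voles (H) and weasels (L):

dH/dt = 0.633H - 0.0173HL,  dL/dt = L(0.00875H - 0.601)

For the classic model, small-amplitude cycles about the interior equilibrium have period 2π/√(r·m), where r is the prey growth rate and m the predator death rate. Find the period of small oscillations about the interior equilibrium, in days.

Here r = 0.633 and m = 0.601, so r·m = 0.38.
ω = √0.38 = 0.617 per day, hence T = 2π/ω ≈ 10.2 days.

T ≈ 10.2 days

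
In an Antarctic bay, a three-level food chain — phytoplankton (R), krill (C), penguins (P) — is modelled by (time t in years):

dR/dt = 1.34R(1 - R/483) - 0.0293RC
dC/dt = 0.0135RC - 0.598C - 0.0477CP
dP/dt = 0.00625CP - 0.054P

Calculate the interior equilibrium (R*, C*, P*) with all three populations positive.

From dP/dt = 0: 0.00625C* = 0.054, so C* = 8.64.
From dR/dt = 0: 1.34(1 - R*/483) = 0.0293·8.64, giving R* = 483·(1 - 0.189) = 392.
From dC/dt = 0: 0.0135·392 - 0.598 = 0.0477P*, so P* = 4.69/0.0477 = 98.3.

R* ≈ 392, C* ≈ 8.64, P* ≈ 98.3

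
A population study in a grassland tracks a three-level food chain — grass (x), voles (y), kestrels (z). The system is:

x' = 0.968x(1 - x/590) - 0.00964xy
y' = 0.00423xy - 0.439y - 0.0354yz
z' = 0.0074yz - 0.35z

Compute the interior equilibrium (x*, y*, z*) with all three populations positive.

x* ≈ 312, y* ≈ 47.3, z* ≈ 24.9

From dz/dt = 0: 0.0074y* = 0.35, so y* = 47.3.
From dx/dt = 0: 0.968(1 - x*/590) = 0.00964·47.3, giving x* = 590·(1 - 0.471) = 312.
From dy/dt = 0: 0.00423·312 - 0.439 = 0.0354z*, so z* = 0.881/0.0354 = 24.9.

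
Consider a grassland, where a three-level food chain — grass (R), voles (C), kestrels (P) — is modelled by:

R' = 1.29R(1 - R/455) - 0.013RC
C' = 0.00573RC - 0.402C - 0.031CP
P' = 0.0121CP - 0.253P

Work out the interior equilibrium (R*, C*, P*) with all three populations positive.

R* ≈ 359, C* ≈ 20.9, P* ≈ 53.4

From dP/dt = 0: 0.0121C* = 0.253, so C* = 20.9.
From dR/dt = 0: 1.29(1 - R*/455) = 0.013·20.9, giving R* = 455·(1 - 0.211) = 359.
From dC/dt = 0: 0.00573·359 - 0.402 = 0.031P*, so P* = 1.66/0.031 = 53.4.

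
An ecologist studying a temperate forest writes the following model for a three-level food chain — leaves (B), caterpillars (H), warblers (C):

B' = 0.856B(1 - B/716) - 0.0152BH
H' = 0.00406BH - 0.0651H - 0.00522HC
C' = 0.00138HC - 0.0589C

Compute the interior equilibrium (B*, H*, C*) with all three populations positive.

From dC/dt = 0: 0.00138H* = 0.0589, so H* = 42.7.
From dB/dt = 0: 0.856(1 - B*/716) = 0.0152·42.7, giving B* = 716·(1 - 0.758) = 173.
From dH/dt = 0: 0.00406·173 - 0.0651 = 0.00522C*, so C* = 0.639/0.00522 = 122.

B* ≈ 173, H* ≈ 42.7, C* ≈ 122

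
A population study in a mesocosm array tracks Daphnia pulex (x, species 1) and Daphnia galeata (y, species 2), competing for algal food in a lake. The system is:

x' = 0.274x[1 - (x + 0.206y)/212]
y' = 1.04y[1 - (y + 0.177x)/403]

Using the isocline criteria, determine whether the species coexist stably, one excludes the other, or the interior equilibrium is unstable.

stable coexistence

Compare the nullcline intercepts: K1/α12 = 212/0.206 = 1030 > K2 = 403; K2/α21 = 403/0.177 = 2280 > K1 = 212.
Since both inequalities hold, each species can invade when rare, so the interior equilibrium is stable.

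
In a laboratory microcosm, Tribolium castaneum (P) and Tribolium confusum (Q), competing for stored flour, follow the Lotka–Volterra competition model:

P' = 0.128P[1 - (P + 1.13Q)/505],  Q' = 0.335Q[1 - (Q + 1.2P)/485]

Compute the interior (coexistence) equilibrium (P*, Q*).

P* ≈ 121, Q* ≈ 340

Setting both brackets to zero gives the nullclines P + 1.13Q = 505 and 1.2P + Q = 485.
Substituting Q = 485 - 1.2P into the first: P(1 - 1.13·1.2) = 505 - 1.13·485.
So P* = -43/-0.356 = 121, and then Q* = 485 - 1.2·121 = 340.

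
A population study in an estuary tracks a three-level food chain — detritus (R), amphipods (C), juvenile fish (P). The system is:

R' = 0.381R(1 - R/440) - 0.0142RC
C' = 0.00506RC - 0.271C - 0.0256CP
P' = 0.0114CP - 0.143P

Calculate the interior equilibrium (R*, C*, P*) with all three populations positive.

R* ≈ 234, C* ≈ 12.5, P* ≈ 35.7

From dP/dt = 0: 0.0114C* = 0.143, so C* = 12.5.
From dR/dt = 0: 0.381(1 - R*/440) = 0.0142·12.5, giving R* = 440·(1 - 0.468) = 234.
From dC/dt = 0: 0.00506·234 - 0.271 = 0.0256P*, so P* = 0.915/0.0256 = 35.7.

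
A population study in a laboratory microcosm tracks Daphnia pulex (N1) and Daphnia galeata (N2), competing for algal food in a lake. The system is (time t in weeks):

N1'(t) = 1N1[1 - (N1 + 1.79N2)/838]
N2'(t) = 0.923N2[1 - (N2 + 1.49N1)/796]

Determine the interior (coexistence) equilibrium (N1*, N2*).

Setting both brackets to zero gives the nullclines N1 + 1.79N2 = 838 and 1.49N1 + N2 = 796.
Substituting N2 = 796 - 1.49N1 into the first: N1(1 - 1.79·1.49) = 838 - 1.79·796.
So N1* = -587/-1.67 = 352, and then N2* = 796 - 1.49·352 = 272.

N1* ≈ 352, N2* ≈ 272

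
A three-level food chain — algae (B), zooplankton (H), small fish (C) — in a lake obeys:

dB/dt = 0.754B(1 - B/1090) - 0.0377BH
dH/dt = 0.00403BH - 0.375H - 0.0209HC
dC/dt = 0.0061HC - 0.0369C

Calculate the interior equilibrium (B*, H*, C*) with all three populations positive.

From dC/dt = 0: 0.0061H* = 0.0369, so H* = 6.05.
From dB/dt = 0: 0.754(1 - B*/1090) = 0.0377·6.05, giving B* = 1090·(1 - 0.302) = 760.
From dH/dt = 0: 0.00403·760 - 0.375 = 0.0209C*, so C* = 2.69/0.0209 = 129.

B* ≈ 760, H* ≈ 6.05, C* ≈ 129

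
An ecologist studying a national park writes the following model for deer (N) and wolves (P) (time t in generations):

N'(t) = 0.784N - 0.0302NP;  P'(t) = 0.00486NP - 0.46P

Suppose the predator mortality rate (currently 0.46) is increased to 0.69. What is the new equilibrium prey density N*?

N* ≈ 142

At the interior fixed point, setting dP/dt = 0 with P > 0 fixes N* = (predator death rate)/(NP coefficient) — independent of the other coefficients.
With the change, N* = 0.69/0.00486 = 142; it rises from 94.7.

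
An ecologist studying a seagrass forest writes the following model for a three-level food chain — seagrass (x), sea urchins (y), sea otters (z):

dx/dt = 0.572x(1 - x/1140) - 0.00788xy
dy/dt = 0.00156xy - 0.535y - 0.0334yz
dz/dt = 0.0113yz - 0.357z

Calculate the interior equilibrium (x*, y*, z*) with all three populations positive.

x* ≈ 644, y* ≈ 31.6, z* ≈ 14.1

From dz/dt = 0: 0.0113y* = 0.357, so y* = 31.6.
From dx/dt = 0: 0.572(1 - x*/1140) = 0.00788·31.6, giving x* = 1140·(1 - 0.435) = 644.
From dy/dt = 0: 0.00156·644 - 0.535 = 0.0334z*, so z* = 0.469/0.0334 = 14.1.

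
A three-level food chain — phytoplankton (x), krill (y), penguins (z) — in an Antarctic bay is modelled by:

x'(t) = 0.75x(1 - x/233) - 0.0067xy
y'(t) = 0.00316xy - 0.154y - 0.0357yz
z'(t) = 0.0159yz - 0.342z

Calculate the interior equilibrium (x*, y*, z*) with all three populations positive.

From dz/dt = 0: 0.0159y* = 0.342, so y* = 21.5.
From dx/dt = 0: 0.75(1 - x*/233) = 0.0067·21.5, giving x* = 233·(1 - 0.192) = 188.
From dy/dt = 0: 0.00316·188 - 0.154 = 0.0357z*, so z* = 0.441/0.0357 = 12.3.

x* ≈ 188, y* ≈ 21.5, z* ≈ 12.3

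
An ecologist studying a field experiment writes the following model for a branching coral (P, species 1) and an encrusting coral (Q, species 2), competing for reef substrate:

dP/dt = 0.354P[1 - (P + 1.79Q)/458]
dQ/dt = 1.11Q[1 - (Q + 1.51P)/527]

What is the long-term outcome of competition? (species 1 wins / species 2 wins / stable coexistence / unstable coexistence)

unstable coexistence (outcome depends on initial conditions)

Compare the nullcline intercepts: K1/α12 = 458/1.79 = 256 < K2 = 527; K2/α21 = 527/1.51 = 349 < K1 = 458.
Since both are reversed, neither can invade when rare; the interior point is a saddle.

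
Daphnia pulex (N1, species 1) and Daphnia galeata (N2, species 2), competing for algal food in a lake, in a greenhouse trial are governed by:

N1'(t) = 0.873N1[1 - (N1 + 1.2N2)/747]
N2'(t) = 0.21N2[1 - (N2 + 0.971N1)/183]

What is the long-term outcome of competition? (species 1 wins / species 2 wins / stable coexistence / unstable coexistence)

Compare the nullcline intercepts: K1/α12 = 747/1.2 = 622 > K2 = 183; K2/α21 = 183/0.971 = 188 < K1 = 747.
Since the inequalities point opposite ways, species 1 can invade but species 2 cannot.

species 1 excludes species 2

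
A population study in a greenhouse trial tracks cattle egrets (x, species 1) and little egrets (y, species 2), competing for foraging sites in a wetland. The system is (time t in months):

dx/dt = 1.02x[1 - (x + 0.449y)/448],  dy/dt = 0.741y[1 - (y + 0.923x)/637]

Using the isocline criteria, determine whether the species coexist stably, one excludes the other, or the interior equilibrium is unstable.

Compare the nullcline intercepts: K1/α12 = 448/0.449 = 998 > K2 = 637; K2/α21 = 637/0.923 = 690 > K1 = 448.
Since both inequalities hold, each species can invade when rare, so the interior equilibrium is stable.

stable coexistence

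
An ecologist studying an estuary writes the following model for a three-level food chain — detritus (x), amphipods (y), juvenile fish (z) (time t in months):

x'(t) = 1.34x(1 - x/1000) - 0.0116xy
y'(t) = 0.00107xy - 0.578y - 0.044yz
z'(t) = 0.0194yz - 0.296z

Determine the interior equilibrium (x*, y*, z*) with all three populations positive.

From dz/dt = 0: 0.0194y* = 0.296, so y* = 15.3.
From dx/dt = 0: 1.34(1 - x*/1000) = 0.0116·15.3, giving x* = 1000·(1 - 0.132) = 868.
From dy/dt = 0: 0.00107·868 - 0.578 = 0.044z*, so z* = 0.351/0.044 = 7.97.

x* ≈ 868, y* ≈ 15.3, z* ≈ 7.97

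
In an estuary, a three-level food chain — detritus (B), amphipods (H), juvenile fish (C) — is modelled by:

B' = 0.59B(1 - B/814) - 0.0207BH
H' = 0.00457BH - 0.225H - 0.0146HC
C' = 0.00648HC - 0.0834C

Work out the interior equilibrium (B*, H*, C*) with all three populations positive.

From dC/dt = 0: 0.00648H* = 0.0834, so H* = 12.9.
From dB/dt = 0: 0.59(1 - B*/814) = 0.0207·12.9, giving B* = 814·(1 - 0.452) = 446.
From dH/dt = 0: 0.00457·446 - 0.225 = 0.0146C*, so C* = 1.82/0.0146 = 124.

B* ≈ 446, H* ≈ 12.9, C* ≈ 124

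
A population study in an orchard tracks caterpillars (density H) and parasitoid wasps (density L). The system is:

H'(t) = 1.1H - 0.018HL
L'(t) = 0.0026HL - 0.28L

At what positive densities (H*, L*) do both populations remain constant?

Set dL/dt = 0 with L > 0: 0.0026H - 0.28 = 0, so H* = 0.28/0.0026 = 108.
Set dH/dt = 0 with H > 0: 1.1 - 0.018L = 0, so L* = 1.1/0.018 = 61.1.

H* ≈ 108, L* ≈ 61.1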